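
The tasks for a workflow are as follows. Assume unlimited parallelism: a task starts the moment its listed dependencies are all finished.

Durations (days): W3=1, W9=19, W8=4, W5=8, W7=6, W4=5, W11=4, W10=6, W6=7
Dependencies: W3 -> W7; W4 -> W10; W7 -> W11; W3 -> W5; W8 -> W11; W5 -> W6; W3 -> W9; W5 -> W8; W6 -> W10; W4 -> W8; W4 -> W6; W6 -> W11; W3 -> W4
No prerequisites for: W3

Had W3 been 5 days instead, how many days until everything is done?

The binding path is W3→W5→W6→W10 = 1+8+7+6 = 22; finish at 22 days.
W3 is on the critical path; changing it to 5 makes that path 26 days.
No other chain overtakes it, so the finish is 26 days.

26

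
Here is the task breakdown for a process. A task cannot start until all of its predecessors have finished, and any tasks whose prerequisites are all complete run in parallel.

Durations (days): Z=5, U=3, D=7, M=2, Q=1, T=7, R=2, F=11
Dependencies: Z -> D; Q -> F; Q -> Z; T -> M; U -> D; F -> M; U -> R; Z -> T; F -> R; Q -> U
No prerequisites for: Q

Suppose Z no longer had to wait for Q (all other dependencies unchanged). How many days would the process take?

14

Original critical path: Q→Z→T→M = 1+5+7+2 = 15 ⇒ 15 days.
Without Q→Z, Z's earliest start moves from 1 to 0.
The longest chain is now Q→F→R = 1+11+2 = 14, so the process takes 14 days.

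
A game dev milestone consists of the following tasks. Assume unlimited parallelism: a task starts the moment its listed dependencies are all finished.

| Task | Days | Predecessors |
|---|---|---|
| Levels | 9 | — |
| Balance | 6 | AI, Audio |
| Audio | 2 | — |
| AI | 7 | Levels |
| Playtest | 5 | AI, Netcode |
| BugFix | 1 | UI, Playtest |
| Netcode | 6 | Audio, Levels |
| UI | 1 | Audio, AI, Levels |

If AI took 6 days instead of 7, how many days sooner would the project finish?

The binding path is Levels→AI→Balance = 9+7+6 = 22; finish at 22 days.
AI lies on that path, so at 6 days the path becomes 21 days.
No other chain overtakes it, so the finish is 21 days.
Change in finish: 21 − 22 = -1 days.

1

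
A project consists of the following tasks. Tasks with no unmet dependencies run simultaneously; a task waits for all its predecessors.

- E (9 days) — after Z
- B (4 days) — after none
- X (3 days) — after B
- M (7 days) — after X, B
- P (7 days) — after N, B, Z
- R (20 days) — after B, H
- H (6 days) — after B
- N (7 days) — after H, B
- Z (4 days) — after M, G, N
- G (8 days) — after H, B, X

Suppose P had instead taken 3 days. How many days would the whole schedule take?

Baseline: B→H→G→Z→E = 4+6+8+4+9 = 31 → 31 days.
P is off the critical path — its longest chain is 29 days, giving 2 of slack.
That remains the longest chain; total 31 days.

31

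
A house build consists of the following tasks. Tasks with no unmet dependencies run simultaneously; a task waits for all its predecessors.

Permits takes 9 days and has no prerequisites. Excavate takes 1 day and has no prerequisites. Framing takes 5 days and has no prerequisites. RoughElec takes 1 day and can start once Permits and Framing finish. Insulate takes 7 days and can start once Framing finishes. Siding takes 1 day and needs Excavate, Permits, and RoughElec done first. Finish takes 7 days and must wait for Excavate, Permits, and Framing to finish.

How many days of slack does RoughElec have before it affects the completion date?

Permits→Finish = 9+7 = 16 sets the makespan at 16 days.
RoughElec finishes as early as 10 and must finish by 15.
Float = 16 − 11 = 5.

5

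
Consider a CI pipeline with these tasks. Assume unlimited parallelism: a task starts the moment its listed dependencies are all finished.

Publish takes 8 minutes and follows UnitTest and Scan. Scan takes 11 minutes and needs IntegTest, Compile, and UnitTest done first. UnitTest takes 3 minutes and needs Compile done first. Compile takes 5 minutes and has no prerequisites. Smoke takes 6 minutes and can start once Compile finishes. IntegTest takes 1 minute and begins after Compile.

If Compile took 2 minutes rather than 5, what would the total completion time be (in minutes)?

As given, the longest chain is Compile→UnitTest→Scan→Publish = 5+3+11+8 = 27, so the finish is 27 minutes.
Compile lies on that path, so at 2 minutes the path becomes 24 minutes.
That remains the longest chain; total 24 minutes.

24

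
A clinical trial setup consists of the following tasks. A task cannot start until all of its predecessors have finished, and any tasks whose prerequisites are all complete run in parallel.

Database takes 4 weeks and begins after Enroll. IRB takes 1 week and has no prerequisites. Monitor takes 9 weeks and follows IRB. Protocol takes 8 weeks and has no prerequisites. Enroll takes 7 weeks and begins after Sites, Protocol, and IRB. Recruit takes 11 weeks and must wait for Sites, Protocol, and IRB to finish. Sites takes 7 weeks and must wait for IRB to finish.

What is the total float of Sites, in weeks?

The longest chain is Protocol→Recruit = 8+11 = 19; overall finish 19 weeks.
Sites finishes as early as 8 and must finish by 8.
So Sites can slip 8 − 8 = 0 weeks.

0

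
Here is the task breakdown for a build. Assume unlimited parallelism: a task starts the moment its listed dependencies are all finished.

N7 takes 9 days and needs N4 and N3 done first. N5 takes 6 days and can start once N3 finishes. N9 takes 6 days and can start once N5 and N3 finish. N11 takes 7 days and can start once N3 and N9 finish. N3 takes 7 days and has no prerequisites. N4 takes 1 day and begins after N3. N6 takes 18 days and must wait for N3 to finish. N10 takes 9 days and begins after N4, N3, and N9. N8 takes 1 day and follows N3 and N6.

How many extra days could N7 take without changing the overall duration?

The longest chain is N3→N5→N9→N10 = 7+6+6+9 = 28; overall finish 28 days.
Longest path through N7: 17 days (earliest finish 17, latest finish 28).
So N7 can slip 28 − 17 = 11 days.

11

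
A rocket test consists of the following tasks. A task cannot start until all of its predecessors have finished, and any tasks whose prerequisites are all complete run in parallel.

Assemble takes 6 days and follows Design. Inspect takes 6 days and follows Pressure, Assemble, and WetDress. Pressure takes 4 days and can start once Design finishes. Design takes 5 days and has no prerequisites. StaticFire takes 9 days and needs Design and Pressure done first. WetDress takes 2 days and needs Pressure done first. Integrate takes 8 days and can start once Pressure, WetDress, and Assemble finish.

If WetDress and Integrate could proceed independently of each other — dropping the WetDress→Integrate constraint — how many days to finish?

With the dependency in place, Design→Assemble→Integrate = 5+6+8 = 19 sets the finish at 19 days.
Dropping WetDress→Integrate doesn't change Integrate's earliest start (11); another predecessor still binds.
The longest chain is now Design→Assemble→Integrate = 5+6+8 = 19, so the schedule takes 19 days.

19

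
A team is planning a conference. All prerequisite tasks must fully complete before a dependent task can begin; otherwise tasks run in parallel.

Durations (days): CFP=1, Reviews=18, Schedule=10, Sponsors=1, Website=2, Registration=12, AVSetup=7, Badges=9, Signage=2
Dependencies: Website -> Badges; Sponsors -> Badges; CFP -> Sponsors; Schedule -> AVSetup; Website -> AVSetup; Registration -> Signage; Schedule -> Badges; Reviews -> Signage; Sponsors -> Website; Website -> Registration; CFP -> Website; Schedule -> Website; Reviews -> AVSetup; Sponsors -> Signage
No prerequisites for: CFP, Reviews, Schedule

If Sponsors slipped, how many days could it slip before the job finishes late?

8

Critical path: Schedule→Website→Registration→Signage = 10+2+12+2 = 26, so the finish is 26 days.
Longest path through Sponsors: 18 days (earliest finish 2, latest finish 10).
Slack of Sponsors = 9 − 1 = 8 days.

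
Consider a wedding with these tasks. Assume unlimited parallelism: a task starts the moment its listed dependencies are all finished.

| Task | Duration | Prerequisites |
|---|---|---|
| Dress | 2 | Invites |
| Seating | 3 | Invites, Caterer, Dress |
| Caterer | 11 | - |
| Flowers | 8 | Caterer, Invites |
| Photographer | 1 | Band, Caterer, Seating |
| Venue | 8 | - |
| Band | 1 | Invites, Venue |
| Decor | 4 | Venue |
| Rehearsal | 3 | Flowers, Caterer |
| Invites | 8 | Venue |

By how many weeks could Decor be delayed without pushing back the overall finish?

The longest chain is Venue→Invites→Flowers→Rehearsal = 8+8+8+3 = 27; overall finish 27 weeks.
The longest chain containing Decor totals 12 weeks.
Slack of Decor = 23 − 8 = 15 weeks.

15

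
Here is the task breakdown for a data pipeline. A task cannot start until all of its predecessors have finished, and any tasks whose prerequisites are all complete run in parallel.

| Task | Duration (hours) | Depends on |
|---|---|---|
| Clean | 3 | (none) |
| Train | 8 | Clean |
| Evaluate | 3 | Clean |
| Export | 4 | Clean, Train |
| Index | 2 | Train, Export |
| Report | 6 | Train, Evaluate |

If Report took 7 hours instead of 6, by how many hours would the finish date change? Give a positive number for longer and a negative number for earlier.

As given, the longest chain is Clean→Train→Report = 3+8+6 = 17, so the finish is 17 hours.
Since Report is critical, the +1 change carries straight to that chain (now 18 hours).
The critical path is still Clean→Train→Report; finish is now 18 hours.
Change in finish: 18 − 17 = +1 hours.

1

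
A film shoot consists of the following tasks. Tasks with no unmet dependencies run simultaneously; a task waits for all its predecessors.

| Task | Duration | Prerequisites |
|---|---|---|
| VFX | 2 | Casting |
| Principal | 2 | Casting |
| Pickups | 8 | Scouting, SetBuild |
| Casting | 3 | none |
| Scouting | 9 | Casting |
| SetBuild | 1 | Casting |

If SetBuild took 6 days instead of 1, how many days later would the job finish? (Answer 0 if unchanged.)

0

Critical path before the change: Casting→Scouting→Pickups = 3+9+8 = 20 giving 20 days.
SetBuild has 8 days of float (longest path through it is 12).
No other chain overtakes it, so the finish is 20 days.
Change in finish: 20 − 20 = +0 days.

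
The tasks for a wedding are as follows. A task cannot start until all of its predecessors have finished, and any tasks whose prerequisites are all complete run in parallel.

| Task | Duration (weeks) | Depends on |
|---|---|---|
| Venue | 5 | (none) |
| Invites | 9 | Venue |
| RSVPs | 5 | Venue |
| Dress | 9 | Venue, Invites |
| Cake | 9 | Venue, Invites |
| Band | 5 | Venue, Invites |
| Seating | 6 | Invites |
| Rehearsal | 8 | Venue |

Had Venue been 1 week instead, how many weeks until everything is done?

Critical path before the change: Venue→Invites→Dress = 5+9+9 = 23 giving 23 weeks.
Venue lies on that path, so at 1 week the path becomes 19 weeks.
The critical path is still Venue→Invites→Dress; finish is now 19 weeks.

19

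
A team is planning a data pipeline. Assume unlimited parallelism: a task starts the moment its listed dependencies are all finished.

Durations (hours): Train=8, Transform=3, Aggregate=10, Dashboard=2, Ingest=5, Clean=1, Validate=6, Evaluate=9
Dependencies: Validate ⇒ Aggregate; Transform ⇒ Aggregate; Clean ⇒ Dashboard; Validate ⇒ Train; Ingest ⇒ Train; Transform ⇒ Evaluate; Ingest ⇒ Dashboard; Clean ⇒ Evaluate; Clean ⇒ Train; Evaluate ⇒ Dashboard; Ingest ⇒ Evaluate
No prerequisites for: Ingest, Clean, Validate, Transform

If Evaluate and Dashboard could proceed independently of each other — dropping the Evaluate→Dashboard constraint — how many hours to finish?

16

With the dependency in place, Ingest→Evaluate→Dashboard = 5+9+2 = 16 sets the finish at 16 hours.
Without Evaluate→Dashboard, Dashboard's earliest start moves from 14 to 5.
After: Validate→Aggregate = 6+10 = 16 → 16 hours.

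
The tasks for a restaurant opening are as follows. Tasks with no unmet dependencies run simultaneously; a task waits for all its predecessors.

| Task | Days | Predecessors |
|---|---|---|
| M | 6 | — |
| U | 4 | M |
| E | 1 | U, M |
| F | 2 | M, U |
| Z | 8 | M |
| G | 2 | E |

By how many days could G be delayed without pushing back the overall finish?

1

M→Z = 6+8 = 14 sets the makespan at 14 days.
Longest path through G: 13 days (earliest finish 13, latest finish 14).
So G can slip 14 − 13 = 1 day.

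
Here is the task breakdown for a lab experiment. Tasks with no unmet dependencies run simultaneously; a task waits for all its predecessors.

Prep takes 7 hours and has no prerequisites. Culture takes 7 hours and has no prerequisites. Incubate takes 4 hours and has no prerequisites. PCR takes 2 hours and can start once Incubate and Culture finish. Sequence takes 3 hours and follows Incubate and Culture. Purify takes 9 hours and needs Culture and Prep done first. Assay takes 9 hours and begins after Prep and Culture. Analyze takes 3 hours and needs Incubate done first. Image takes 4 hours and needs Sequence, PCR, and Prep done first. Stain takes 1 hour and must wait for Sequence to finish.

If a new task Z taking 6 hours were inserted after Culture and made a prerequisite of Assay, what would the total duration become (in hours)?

22

Originally the lab experiment takes 16 hours.
With Z inserted, Assay now waits for max(Prep, Culture, Z).
New critical path: Culture→Z→Assay = 7+6+9 = 22 ⇒ 22 hours.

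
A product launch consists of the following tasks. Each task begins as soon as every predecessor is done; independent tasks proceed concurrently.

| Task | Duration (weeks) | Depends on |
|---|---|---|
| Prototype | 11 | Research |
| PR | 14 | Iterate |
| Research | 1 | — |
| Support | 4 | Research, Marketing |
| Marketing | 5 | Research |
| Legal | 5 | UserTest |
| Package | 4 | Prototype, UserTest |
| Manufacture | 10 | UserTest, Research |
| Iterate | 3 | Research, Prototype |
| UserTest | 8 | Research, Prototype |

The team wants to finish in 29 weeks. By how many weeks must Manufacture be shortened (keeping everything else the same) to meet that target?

Current finish: 30 weeks; target: 29.
Manufacture is on every critical path, so each week cut from Manufacture cuts the finish by one (this holds down to a finish of 29).
Need 30 − 29 = 1 week off Manufacture → Manufacture becomes 9 weeks, finish becomes 29.

1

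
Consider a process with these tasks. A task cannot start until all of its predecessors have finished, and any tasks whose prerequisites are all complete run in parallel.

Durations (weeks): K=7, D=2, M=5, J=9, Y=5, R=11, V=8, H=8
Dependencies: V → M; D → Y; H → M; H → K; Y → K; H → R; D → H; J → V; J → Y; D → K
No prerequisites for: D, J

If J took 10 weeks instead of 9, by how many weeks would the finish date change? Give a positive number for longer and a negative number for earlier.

Critical path before the change: J→V→M = 9+8+5 = 22 giving 22 weeks.
Since J is critical, the +1 change carries straight to that chain (now 23 weeks).
No other chain overtakes it, so the finish is 23 weeks.
Change in finish: 23 − 22 = +1 weeks.

1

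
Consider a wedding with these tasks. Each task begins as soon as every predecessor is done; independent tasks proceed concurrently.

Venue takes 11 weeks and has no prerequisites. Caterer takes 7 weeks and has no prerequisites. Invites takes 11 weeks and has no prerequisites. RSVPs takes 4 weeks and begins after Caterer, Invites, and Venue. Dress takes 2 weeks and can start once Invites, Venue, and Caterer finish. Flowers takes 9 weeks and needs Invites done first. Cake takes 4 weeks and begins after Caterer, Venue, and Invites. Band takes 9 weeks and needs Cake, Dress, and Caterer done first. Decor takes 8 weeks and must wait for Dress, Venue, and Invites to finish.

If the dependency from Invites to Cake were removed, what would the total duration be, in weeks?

24

Before: longest chain Venue→Cake→Band = 11+4+9 = 24, finish 24.
Dropping Invites→Cake doesn't change Cake's earliest start (11); another predecessor still binds.
The longest chain is now Venue→Cake→Band = 11+4+9 = 24, so the wedding takes 24 weeks.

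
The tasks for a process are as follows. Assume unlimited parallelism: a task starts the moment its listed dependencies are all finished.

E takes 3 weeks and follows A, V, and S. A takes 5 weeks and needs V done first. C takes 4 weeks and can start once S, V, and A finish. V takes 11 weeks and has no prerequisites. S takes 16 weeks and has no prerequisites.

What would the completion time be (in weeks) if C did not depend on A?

20

Original critical path: S→C = 16+4 = 20 ⇒ 20 weeks.
Dropping A→C doesn't change C's earliest start (16); another predecessor still binds.
New critical path: S→C = 16+4 = 20 ⇒ 20 weeks.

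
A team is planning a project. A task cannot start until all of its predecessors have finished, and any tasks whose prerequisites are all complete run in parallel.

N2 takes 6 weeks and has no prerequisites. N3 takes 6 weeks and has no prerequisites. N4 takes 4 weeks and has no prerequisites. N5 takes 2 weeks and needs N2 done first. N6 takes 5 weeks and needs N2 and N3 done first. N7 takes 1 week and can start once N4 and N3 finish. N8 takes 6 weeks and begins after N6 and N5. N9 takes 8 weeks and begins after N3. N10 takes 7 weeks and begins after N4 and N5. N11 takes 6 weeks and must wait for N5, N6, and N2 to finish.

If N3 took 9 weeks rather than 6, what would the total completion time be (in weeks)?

20

Critical path before the change: N3→N6→N8 = 6+5+6 = 17 giving 17 weeks.
N3 lies on that path, so at 9 weeks the path becomes 20 weeks.
No other chain overtakes it, so the finish is 20 weeks.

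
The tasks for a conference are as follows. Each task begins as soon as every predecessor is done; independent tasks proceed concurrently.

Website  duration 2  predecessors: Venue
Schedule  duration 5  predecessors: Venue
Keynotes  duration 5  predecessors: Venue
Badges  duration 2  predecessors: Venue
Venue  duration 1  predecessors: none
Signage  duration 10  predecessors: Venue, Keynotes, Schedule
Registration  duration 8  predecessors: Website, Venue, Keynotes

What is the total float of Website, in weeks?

5

Venue→Schedule→Signage = 1+5+10 = 16 sets the makespan at 16 weeks.
The longest chain containing Website totals 11 weeks.
Slack of Website = 6 − 1 = 5 weeks.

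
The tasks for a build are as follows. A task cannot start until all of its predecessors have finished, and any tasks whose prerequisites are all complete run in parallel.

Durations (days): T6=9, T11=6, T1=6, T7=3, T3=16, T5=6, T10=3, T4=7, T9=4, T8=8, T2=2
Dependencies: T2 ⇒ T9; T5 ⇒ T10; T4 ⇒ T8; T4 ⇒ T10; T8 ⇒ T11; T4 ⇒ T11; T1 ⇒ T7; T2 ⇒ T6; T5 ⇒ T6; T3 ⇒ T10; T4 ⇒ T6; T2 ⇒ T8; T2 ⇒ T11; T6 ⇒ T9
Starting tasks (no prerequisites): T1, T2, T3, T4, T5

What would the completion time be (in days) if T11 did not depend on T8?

Original critical path: T4→T8→T11 = 7+8+6 = 21 ⇒ 21 days.
Without T8→T11, T11's earliest start moves from 15 to 7.
New critical path: T4→T6→T9 = 7+9+4 = 20 ⇒ 20 days.

20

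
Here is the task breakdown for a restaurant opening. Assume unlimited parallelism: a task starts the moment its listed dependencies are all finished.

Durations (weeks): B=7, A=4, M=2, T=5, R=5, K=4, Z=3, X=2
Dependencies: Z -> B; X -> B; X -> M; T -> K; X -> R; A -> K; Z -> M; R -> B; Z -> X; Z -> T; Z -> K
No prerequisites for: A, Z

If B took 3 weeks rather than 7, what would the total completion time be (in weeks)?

13

Actual critical path: Z→X→R→B = 3+2+5+7 = 17 ⇒ 17 weeks.
B is on the critical path; changing it to 3 makes that path 13 weeks.
No other chain overtakes it, so the finish is 13 weeks.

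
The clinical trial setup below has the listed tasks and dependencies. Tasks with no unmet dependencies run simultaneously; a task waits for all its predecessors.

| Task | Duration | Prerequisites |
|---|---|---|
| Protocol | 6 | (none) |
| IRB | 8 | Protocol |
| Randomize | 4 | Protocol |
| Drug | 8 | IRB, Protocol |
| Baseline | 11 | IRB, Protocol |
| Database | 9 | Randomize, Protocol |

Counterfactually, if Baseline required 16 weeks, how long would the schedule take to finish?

Actual critical path: Protocol→IRB→Baseline = 6+8+11 = 25 ⇒ 25 weeks.
Since Baseline is critical, the +5 change carries straight to that chain (now 30 weeks).
The critical path is still Protocol→IRB→Baseline; finish is now 30 weeks.

30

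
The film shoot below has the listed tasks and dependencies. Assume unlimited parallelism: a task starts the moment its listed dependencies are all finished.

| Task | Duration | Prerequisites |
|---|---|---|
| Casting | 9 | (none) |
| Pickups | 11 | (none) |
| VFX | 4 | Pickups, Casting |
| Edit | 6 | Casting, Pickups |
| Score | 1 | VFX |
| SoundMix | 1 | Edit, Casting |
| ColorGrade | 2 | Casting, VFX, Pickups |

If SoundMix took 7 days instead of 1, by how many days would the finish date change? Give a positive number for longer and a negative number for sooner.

6

Actual critical path: Pickups→Edit→SoundMix = 11+6+1 = 18 ⇒ 18 days.
Since SoundMix is critical, the +6 change carries straight to that chain (now 24 days).
The critical path is still Pickups→Edit→SoundMix; finish is now 24 days.
Change in finish: 24 − 18 = +6 days.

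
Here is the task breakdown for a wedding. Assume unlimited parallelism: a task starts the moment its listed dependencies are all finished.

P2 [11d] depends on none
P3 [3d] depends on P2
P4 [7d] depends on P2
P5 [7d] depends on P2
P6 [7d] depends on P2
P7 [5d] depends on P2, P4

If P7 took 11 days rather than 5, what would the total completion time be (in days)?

29

The binding path is P2→P4→P7 = 11+7+5 = 23; finish at 23 days.
P7 is on the critical path; changing it to 11 makes that path 29 days.
That remains the longest chain; total 29 days.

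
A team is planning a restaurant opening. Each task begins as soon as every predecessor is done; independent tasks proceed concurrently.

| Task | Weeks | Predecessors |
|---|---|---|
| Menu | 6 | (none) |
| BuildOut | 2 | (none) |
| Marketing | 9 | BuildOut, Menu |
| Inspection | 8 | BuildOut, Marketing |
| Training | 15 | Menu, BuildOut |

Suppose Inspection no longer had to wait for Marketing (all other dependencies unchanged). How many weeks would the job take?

21

Original critical path: Menu→Marketing→Inspection = 6+9+8 = 23 ⇒ 23 weeks.
Without Marketing→Inspection, Inspection's earliest start moves from 15 to 2.
The longest chain is now Menu→Training = 6+15 = 21, so the job takes 21 weeks.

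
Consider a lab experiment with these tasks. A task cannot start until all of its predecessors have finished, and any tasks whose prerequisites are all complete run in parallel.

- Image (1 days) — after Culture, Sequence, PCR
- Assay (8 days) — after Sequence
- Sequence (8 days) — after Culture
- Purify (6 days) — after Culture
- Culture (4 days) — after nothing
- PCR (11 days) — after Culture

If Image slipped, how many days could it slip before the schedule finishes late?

4

Culture→Sequence→Assay = 4+8+8 = 20 sets the makespan at 20 days.
Longest path through Image: 16 days (earliest finish 16, latest finish 20).
Float = 20 − 16 = 4.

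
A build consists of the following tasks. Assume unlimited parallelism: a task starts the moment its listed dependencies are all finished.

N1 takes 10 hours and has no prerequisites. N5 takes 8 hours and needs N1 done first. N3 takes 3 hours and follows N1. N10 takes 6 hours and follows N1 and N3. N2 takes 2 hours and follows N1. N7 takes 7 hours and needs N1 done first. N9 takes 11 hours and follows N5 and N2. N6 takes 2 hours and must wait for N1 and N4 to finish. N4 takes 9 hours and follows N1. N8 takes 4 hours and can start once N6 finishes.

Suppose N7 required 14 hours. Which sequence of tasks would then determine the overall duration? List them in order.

N1, N5, N9

Actual critical path: N1→N5→N9 = 10+8+11 = 29 ⇒ 29 hours.
N7 is off the critical path — its longest chain is 17 hours, giving 12 of slack.
That remains the longest chain; total 29 hours.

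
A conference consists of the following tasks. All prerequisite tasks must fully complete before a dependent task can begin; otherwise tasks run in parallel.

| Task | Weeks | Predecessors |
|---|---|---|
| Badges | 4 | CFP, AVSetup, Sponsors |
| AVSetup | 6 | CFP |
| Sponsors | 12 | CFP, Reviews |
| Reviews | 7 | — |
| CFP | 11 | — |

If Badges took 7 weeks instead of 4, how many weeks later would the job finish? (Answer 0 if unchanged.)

3

Baseline: CFP→Sponsors→Badges = 11+12+4 = 27 → 27 weeks.
Badges lies on that path, so at 7 weeks the path becomes 30 weeks.
No other chain overtakes it, so the finish is 30 weeks.
Change in finish: 30 − 27 = +3 weeks.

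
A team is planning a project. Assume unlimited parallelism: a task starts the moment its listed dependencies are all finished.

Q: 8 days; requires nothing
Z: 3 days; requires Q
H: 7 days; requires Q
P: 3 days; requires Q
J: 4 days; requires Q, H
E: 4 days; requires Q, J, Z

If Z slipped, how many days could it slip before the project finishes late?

8

Critical path: Q→H→J→E = 8+7+4+4 = 23, so the finish is 23 days.
Z finishes as early as 11 and must finish by 19.
So Z can slip 19 − 11 = 8 days.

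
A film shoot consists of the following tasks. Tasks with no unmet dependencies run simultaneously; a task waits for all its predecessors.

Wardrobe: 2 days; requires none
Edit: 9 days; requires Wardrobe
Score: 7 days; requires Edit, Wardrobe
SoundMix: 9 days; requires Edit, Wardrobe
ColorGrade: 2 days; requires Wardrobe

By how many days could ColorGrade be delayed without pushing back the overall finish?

Wardrobe→Edit→SoundMix = 2+9+9 = 20 sets the makespan at 20 days.
ColorGrade finishes as early as 4 and must finish by 20.
Slack of ColorGrade = 18 − 2 = 16 days.

16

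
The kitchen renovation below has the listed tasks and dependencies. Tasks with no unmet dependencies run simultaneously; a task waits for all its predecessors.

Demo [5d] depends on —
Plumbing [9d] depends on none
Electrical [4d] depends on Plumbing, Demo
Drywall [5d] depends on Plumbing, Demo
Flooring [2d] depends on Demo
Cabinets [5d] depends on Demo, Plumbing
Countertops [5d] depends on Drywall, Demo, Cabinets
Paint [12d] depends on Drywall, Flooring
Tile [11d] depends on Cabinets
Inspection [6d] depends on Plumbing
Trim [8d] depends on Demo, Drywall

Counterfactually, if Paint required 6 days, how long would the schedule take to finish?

Baseline: Plumbing→Drywall→Paint = 9+5+12 = 26 → 26 days.
Paint is on the critical path; changing it to 6 makes that path 20 days.
Now Plumbing→Cabinets→Tile = 9+5+11 = 25 is longest, so the finish becomes 25 days.

25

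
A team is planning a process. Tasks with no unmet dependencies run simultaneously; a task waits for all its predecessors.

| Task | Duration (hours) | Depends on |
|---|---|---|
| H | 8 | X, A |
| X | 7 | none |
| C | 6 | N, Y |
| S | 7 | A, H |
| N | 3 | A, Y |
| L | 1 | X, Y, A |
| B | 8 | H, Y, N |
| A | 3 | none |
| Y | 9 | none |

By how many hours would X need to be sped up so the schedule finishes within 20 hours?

Current finish: 23 hours; target: 20.
X is on every critical path, so each hour cut from X cuts the finish by one (this holds down to a finish of 20).
Need 23 − 20 = 3 hours off X → X becomes 4 hours, finish becomes 20.

3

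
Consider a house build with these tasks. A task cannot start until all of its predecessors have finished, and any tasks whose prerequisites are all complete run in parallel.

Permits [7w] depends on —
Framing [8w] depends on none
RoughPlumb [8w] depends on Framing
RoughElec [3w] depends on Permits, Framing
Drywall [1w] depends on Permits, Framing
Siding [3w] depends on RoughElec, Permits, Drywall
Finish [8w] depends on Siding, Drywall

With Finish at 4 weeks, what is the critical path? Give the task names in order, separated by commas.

As given, the longest chain is Framing→RoughElec→Siding→Finish = 8+3+3+8 = 22, so the finish is 22 weeks.
Finish is on the critical path; changing it to 4 makes that path 18 weeks.
That remains the longest chain; total 18 weeks.

Framing, RoughElec, Siding, Finish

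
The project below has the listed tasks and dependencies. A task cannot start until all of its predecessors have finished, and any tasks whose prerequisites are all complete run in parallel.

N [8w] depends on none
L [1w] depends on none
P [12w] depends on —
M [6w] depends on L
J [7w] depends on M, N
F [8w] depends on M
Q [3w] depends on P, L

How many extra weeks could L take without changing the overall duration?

N→J = 8+7 = 15 sets the makespan at 15 weeks.
Longest path through L: 15 weeks (earliest finish 1, latest finish 1).
Float = 15 − 15 = 0.

0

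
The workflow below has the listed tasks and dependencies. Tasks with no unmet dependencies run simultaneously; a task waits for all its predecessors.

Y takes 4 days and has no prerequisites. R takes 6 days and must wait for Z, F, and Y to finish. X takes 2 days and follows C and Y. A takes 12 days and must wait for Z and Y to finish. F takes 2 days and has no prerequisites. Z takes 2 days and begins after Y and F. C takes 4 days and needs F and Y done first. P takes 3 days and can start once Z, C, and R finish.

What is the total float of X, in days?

8

The longest chain is Y→Z→A = 4+2+12 = 18; overall finish 18 days.
The longest chain containing X totals 10 days.
So X can slip 18 − 10 = 8 days.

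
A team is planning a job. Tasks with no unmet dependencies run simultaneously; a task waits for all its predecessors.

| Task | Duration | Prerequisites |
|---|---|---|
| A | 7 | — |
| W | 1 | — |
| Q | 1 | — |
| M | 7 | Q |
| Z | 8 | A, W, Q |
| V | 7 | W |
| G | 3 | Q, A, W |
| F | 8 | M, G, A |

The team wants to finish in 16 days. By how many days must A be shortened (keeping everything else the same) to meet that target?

2

Current finish: 18 days; target: 16.
A is on every critical path, so each day cut from A cuts the finish by one (this holds down to a finish of 16).
Need 18 − 16 = 2 days off A → A becomes 5 days, finish becomes 16.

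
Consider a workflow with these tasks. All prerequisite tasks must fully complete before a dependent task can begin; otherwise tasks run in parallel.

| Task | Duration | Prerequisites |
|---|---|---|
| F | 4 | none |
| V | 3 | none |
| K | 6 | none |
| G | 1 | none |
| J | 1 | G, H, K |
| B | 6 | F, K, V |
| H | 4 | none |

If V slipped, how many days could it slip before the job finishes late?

K→B = 6+6 = 12 sets the makespan at 12 days.
The longest chain containing V totals 9 days.
Slack of V = 3 − 0 = 3 days.

3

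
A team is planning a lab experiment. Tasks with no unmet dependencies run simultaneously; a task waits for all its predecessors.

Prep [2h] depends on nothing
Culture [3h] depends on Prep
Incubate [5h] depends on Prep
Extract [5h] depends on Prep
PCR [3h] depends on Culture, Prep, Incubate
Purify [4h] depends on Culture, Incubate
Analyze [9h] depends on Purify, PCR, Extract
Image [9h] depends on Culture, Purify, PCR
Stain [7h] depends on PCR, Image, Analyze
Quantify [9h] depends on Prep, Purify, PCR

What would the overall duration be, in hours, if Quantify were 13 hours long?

27

As given, the longest chain is Prep→Incubate→Purify→Analyze→Stain = 2+5+4+9+7 = 27, so the finish is 27 hours.
Quantify has 7 hours of float (longest path through it is 20).
The critical path is still Prep→Incubate→Purify→Analyze→Stain; finish is now 27 hours.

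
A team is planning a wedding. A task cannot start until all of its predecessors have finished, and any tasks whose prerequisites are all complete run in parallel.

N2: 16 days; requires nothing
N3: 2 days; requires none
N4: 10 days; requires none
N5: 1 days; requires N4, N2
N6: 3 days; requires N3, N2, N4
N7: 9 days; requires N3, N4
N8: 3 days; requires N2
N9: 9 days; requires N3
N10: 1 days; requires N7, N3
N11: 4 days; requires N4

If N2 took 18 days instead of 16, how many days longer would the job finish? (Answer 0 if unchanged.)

1

Actual critical path: N4→N7→N10 = 10+9+1 = 20 ⇒ 20 days.
N2 has 1 day of float (longest path through it is 19).
Now N2→N6 = 18+3 = 21 is longest, so the finish becomes 21 days.
Change in finish: 21 − 20 = +1 days.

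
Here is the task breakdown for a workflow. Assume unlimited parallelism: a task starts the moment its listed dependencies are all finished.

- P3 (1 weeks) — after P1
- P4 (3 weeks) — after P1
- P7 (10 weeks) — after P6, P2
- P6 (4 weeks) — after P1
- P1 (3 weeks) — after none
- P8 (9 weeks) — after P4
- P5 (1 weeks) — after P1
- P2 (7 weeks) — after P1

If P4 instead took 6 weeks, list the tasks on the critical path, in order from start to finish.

P1, P2, P7

Baseline: P1→P2→P7 = 3+7+10 = 20 → 20 weeks.
The longest path through P4 is only 15 weeks, so P4 has float 5.
The critical path is still P1→P2→P7; finish is now 20 weeks.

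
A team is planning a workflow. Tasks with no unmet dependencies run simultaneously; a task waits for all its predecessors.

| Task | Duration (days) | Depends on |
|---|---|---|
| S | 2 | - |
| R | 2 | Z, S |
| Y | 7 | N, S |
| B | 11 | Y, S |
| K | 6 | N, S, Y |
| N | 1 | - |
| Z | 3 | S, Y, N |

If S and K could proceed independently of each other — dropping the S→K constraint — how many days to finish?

Original critical path: S→Y→B = 2+7+11 = 20 ⇒ 20 days.
Dropping S→K doesn't change K's earliest start (9); another predecessor still binds.
The longest chain is now S→Y→B = 2+7+11 = 20, so the workflow takes 20 days.

20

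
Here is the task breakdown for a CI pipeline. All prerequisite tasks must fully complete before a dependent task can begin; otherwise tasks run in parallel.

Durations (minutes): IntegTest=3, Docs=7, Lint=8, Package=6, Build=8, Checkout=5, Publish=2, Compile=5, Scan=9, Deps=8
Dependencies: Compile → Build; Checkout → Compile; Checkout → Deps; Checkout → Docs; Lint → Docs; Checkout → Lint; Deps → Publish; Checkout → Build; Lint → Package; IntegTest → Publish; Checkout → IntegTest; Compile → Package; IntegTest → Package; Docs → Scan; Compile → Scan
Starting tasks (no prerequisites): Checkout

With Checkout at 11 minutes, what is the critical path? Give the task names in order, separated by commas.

Checkout, Lint, Docs, Scan

Actual critical path: Checkout→Lint→Docs→Scan = 5+8+7+9 = 29 ⇒ 29 minutes.
Checkout lies on that path, so at 11 minutes the path becomes 35 minutes.
The critical path is still Checkout→Lint→Docs→Scan; finish is now 35 minutes.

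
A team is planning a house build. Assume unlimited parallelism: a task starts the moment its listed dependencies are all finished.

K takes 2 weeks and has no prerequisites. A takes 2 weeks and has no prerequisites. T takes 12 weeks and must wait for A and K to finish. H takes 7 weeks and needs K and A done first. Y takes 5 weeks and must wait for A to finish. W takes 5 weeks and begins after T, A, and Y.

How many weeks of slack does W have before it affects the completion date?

0

The longest chain is K→T→W = 2+12+5 = 19; overall finish 19 weeks.
Longest path through W: 19 weeks (earliest finish 19, latest finish 19).
So W can slip 19 − 19 = 0 weeks.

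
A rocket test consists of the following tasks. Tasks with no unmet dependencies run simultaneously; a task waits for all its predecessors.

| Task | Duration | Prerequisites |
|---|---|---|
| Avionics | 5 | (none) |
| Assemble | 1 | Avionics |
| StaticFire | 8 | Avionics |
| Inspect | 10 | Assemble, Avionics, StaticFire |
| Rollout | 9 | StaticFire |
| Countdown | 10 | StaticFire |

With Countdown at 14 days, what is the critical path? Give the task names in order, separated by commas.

Avionics, StaticFire, Countdown

As given, the longest chain is Avionics→StaticFire→Countdown = 5+8+10 = 23, so the finish is 23 days.
Since Countdown is critical, the +4 change carries straight to that chain (now 27 days).
The critical path is still Avionics→StaticFire→Countdown; finish is now 27 days.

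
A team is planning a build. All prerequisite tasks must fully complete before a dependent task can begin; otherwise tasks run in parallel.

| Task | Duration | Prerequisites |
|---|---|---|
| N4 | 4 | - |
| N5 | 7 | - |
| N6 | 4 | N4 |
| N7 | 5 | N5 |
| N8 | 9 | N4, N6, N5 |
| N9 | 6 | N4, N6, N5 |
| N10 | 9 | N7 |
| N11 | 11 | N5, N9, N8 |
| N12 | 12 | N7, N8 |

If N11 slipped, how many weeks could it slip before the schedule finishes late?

Critical path: N4→N6→N8→N12 = 4+4+9+12 = 29, so the finish is 29 weeks.
The longest chain containing N11 totals 28 weeks.
Float = 29 − 28 = 1.

1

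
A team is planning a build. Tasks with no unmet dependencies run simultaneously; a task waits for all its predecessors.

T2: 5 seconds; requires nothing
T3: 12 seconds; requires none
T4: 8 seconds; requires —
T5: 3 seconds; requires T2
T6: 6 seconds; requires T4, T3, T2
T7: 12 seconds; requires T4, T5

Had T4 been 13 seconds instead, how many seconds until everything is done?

The binding path is T4→T7 = 8+12 = 20; finish at 20 seconds.
T4 lies on that path, so at 13 seconds the path becomes 25 seconds.
The critical path is still T4→T7; finish is now 25 seconds.

25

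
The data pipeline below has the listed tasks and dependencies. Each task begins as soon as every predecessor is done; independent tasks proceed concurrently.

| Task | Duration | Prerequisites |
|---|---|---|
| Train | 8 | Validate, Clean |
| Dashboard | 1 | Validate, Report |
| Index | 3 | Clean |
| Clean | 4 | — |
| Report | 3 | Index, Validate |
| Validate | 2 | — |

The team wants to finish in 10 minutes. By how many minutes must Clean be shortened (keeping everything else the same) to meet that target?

2

Current finish: 12 minutes; target: 10.
Clean is on every critical path, so each minute cut from Clean cuts the finish by one (this holds down to a finish of 10).
Need 12 − 10 = 2 minutes off Clean → Clean becomes 2 minutes, finish becomes 10.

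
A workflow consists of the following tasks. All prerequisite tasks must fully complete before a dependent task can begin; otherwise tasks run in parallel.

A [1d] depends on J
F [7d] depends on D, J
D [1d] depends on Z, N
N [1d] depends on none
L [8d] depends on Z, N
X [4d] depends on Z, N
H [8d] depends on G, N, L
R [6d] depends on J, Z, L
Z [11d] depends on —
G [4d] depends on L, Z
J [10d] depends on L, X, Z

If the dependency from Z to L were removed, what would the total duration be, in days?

32

With the dependency in place, Z→L→J→F = 11+8+10+7 = 36 sets the finish at 36 days.
Without Z→L, L's earliest start moves from 11 to 1.
The longest chain is now Z→X→J→F = 11+4+10+7 = 32, so the project takes 32 days.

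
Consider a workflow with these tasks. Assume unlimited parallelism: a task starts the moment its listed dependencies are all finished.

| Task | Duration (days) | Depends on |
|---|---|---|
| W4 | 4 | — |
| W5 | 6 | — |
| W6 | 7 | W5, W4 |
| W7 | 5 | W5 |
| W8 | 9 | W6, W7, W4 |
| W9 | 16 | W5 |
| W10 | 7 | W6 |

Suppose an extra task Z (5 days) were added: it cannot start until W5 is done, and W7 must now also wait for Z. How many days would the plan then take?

25

Originally the plan takes 22 days.
With Z inserted, W7 now waits for max(W5, Z).
New critical path: W5→Z→W7→W8 = 6+5+5+9 = 25 ⇒ 25 days.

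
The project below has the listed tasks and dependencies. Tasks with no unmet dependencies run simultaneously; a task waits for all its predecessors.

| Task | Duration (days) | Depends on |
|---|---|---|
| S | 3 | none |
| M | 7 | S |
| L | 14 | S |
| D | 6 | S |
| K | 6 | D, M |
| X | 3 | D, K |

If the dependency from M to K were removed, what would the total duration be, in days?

18

Original critical path: S→M→K→X = 3+7+6+3 = 19 ⇒ 19 days.
Without M→K, K's earliest start moves from 10 to 9.
The longest chain is now S→D→K→X = 3+6+6+3 = 18, so the job takes 18 days.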